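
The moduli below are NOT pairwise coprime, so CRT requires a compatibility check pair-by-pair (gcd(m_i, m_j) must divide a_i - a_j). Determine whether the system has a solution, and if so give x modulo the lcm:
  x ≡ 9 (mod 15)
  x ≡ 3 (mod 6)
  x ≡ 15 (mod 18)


Moduli 15, 6, 18 are not pairwise coprime, so CRT works modulo lcm(m_i) when all pairwise compatibility conditions hold.
Pairwise compatibility: gcd(m_i, m_j) must divide a_i - a_j for every pair.
Merge one congruence at a time:
  Start: x ≡ 9 (mod 15).
  Combine with x ≡ 3 (mod 6): gcd(15, 6) = 3; 3 - 9 = -6, which IS divisible by 3, so compatible.
    Write x = 9 + 15·t and substitute into x ≡ 3 (mod 6): 15·t ≡ 3 − 9 = -6 (mod 6).
    Divide the congruence (and modulus) by g = 3: 5·t ≡ -2 (mod 2).
    Reduce coefficients mod 2: 1·t ≡ 0 (mod 2).
    So t ≡ 0 (mod 2).
    Then x = 9 + 15·0 = 9, valid modulo lcm(15, 6) = 30: x ≡ 9 (mod 30).
  Combine with x ≡ 15 (mod 18): gcd(30, 18) = 6; 15 - 9 = 6, which IS divisible by 6, so compatible.
    Write x = 9 + 30·t and substitute into x ≡ 15 (mod 18): 30·t ≡ 15 − 9 = 6 (mod 18).
    Divide the congruence (and modulus) by g = 6: 5·t ≡ 1 (mod 3).
    Reduce coefficients mod 3: 2·t ≡ 1 (mod 3).
    The inverse of 2 mod 3 is 2 (since 2·2 = 4 = 1·3 + 1), so t ≡ 2·1 = 2 ≡ 2 (mod 3).
    Then x = 9 + 30·2 = 69, valid modulo lcm(30, 18) = 90: x ≡ 69 (mod 90).
Verify: 69 mod 15 = 9, 69 mod 6 = 3, 69 mod 18 = 15.

x ≡ 69 (mod 90).


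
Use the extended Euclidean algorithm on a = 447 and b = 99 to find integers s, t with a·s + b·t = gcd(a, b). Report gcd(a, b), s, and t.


Euclidean algorithm on (447, 99) — divide until remainder is 0:
  447 = 4 · 99 + 51
  99 = 1 · 51 + 48
  51 = 1 · 48 + 3
  48 = 16 · 3 + 0
gcd(447, 99) = 3.
Track Bezout coefficients alongside the remainders: start with r₀ = 447 = a·1 + b·0 (s = 1, t = 0) and r₁ = 99 = a·0 + b·1 (s = 0, t = 1); each new remainder r_{k+1} = r_{k-1} − q_k·r_k inherits s_{k+1} = s_{k-1} − q_k·s_k, t_{k+1} = t_{k-1} − q_k·t_k, so r_k = a·s_k + b·t_k at every step:
  q = 4: r = 51, s = 1 − 4·0 = 1, t = 0 − 4·1 = -4  (check: 447·1 + 99·(-4) = 51)
  q = 1: r = 48, s = 0 − 1·1 = -1, t = 1 − 1·(-4) = 5  (check: 447·(-1) + 99·5 = 48)
  q = 1: r = 3, s = 1 − 1·(-1) = 2, t = -4 − 1·5 = -9  (check: 447·2 + 99·(-9) = 3)
The row with r = 3 (the gcd) gives the Bezout coefficients s = 2, t = -9.
Result: 447 · (2) + 99 · (-9) = 3.

gcd(447, 99) = 3; s = 2, t = -9 (check: 447·2 + 99·(-9) = 3).


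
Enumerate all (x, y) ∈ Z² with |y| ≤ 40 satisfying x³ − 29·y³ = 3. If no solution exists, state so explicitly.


The equation is x³ - 29y³ = 3. For fixed y, x³ = 29·y³ + 3, so a solution requires the RHS to be a perfect cube.
Strategy: iterate y from -40 to 40, compute RHS = 29·y³ + 3, and check whether it is a (positive or negative) perfect cube.
Check small values of y:
  y = 0: RHS = 3 is not a perfect cube.
  y = 1: RHS = 32 is not a perfect cube.
  y = -1: RHS = -26 is not a perfect cube.
  y = 2: RHS = 235 is not a perfect cube.
  y = -2: RHS = -229 is not a perfect cube.
  y = 3: RHS = 786 is not a perfect cube.
  y = -3: RHS = -780 is not a perfect cube.
Continuing the search up to |y| = 40 finds no solutions either.
No (x, y) in the scanned range satisfies the equation.

No integer solutions with |y| ≤ 40.


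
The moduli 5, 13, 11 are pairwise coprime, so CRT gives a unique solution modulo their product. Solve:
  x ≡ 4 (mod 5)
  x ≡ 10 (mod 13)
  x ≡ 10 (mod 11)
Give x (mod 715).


Moduli 5, 13, 11 are pairwise coprime; by CRT there is a unique solution modulo M = 5 · 13 · 11 = 715.
Solve pairwise, accumulating the modulus:
  Start with x ≡ 4 (mod 5).
  Combine with x ≡ 10 (mod 13): since gcd(5, 13) = 1, we get a unique residue mod 65.
    Write x = 4 + 5·t and substitute into x ≡ 10 (mod 13): 5·t ≡ 10 − 4 = 6 (mod 13).
    The inverse of 5 mod 13 is 8 (since 5·8 = 40 = 3·13 + 1), so t ≡ 8·6 = 48 ≡ 9 (mod 13).
    Then x = 4 + 5·9 = 49, valid modulo lcm(5, 13) = 65: x ≡ 49 (mod 65).
  Combine with x ≡ 10 (mod 11): since gcd(65, 11) = 1, we get a unique residue mod 715.
    Write x = 49 + 65·t and substitute into x ≡ 10 (mod 11): 65·t ≡ 10 − 49 = -39 (mod 11).
    Reduce coefficients mod 11: 10·t ≡ 5 (mod 11).
    The inverse of 10 mod 11 is 10 (since 10·10 = 100 = 9·11 + 1), so t ≡ 10·5 = 50 ≡ 6 (mod 11).
    Then x = 49 + 65·6 = 439, valid modulo lcm(65, 11) = 715: x ≡ 439 (mod 715).
Verify: 439 mod 5 = 4 ✓, 439 mod 13 = 10 ✓, 439 mod 11 = 10 ✓.

x ≡ 439 (mod 715).


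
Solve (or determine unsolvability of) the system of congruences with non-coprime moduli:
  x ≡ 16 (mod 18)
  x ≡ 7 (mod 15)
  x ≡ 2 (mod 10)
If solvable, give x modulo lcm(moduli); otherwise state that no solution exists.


Moduli 18, 15, 10 are not pairwise coprime, so CRT works modulo lcm(m_i) when all pairwise compatibility conditions hold.
Pairwise compatibility: gcd(m_i, m_j) must divide a_i - a_j for every pair.
Merge one congruence at a time:
  Start: x ≡ 16 (mod 18).
  Combine with x ≡ 7 (mod 15): gcd(18, 15) = 3; 7 - 16 = -9, which IS divisible by 3, so compatible.
    Write x = 16 + 18·t and substitute into x ≡ 7 (mod 15): 18·t ≡ 7 − 16 = -9 (mod 15).
    Divide the congruence (and modulus) by g = 3: 6·t ≡ -3 (mod 5).
    Reduce coefficients mod 5: 1·t ≡ 2 (mod 5).
    So t ≡ 2 (mod 5).
    Then x = 16 + 18·2 = 52, valid modulo lcm(18, 15) = 90: x ≡ 52 (mod 90).
  Combine with x ≡ 2 (mod 10): gcd(90, 10) = 10; 2 - 52 = -50, which IS divisible by 10, so compatible.
    Write x = 52 + 90·t and substitute into x ≡ 2 (mod 10): 90·t ≡ 2 − 52 = -50 (mod 10).
    Divide the congruence (and modulus) by g = 10: 9·t ≡ -5 (mod 1).
    Modulo 1 every t works; take t = 0.
    Then x = 52 + 90·0 = 52, valid modulo lcm(90, 10) = 90: x ≡ 52 (mod 90).
Verify: 52 mod 18 = 16, 52 mod 15 = 7, 52 mod 10 = 2.

x ≡ 52 (mod 90).


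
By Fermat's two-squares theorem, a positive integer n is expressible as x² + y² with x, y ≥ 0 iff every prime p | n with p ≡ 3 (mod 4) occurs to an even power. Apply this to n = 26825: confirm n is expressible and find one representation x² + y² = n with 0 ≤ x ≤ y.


Step 1: Factor n = 26825 = 5^2 · 29 · 37.
Step 2: Check the mod-4 condition on each prime factor: 5 ≡ 1 (mod 4), exponent 2; 29 ≡ 1 (mod 4), exponent 1; 37 ≡ 1 (mod 4), exponent 1.
All primes ≡ 3 (mod 4) appear to even exponent (or don't appear), so by the two-squares theorem n IS expressible as a sum of two squares.
Step 3: Build a representation. Group n = k² · m with k = 5 and m = 29 · 37 = 1073 (a product of primes ≡ 1 (mod 4)); a representation of m scales to one of n via (k·x)² + (k·y)² = k²(x² + y²). Each prime p ≡ 1 (mod 4) is itself a sum of two squares; find a² by testing p − a² for a perfect square:
  29: 29 − 1² = 28, 29 − 2² = 25 = 5² ⇒ 29 = 2² + 5².
  37: 37 − 1² = 36 = 6² ⇒ 37 = 1² + 6².
  Combine using the Brahmagupta–Fibonacci identity (a² + b²)(c² + d²) = (ac − bd)² + (ad + bc)² = (ac + bd)² + (ad − bc)²:
  29 · 37 = 1073: from (2² + 5²)(1² + 6²), take (2·1 − 5·6, 2·6 + 5·1) = (2 − 30, 12 + 5) = (-28, 17); dropping signs (only squares matter) gives (28, 17); check 28² + 17² = 784 + 289 = 1073 ✓.
  Scale by k = 5: (5·28, 5·17) = (140, 85).
Step 4: Order so x ≤ y and verify: 85² + 140² = 7225 + 19600 = 26825 = n. ✓

n = 26825 = 85² + 140² (one valid representation with x ≤ y).


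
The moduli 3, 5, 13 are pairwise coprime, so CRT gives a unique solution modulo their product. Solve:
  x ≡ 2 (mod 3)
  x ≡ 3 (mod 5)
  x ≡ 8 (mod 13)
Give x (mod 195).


Moduli 3, 5, 13 are pairwise coprime; by CRT there is a unique solution modulo M = 3 · 5 · 13 = 195.
Solve pairwise, accumulating the modulus:
  Start with x ≡ 2 (mod 3).
  Combine with x ≡ 3 (mod 5): since gcd(3, 5) = 1, we get a unique residue mod 15.
    Write x = 2 + 3·t and substitute into x ≡ 3 (mod 5): 3·t ≡ 3 − 2 = 1 (mod 5).
    The inverse of 3 mod 5 is 2 (since 3·2 = 6 = 1·5 + 1), so t ≡ 2·1 = 2 ≡ 2 (mod 5).
    Then x = 2 + 3·2 = 8, valid modulo lcm(3, 5) = 15: x ≡ 8 (mod 15).
  Combine with x ≡ 8 (mod 13): since gcd(15, 13) = 1, we get a unique residue mod 195.
    Write x = 8 + 15·t and substitute into x ≡ 8 (mod 13): 15·t ≡ 8 − 8 = 0 (mod 13).
    Reduce coefficients mod 13: 2·t ≡ 0 (mod 13).
    The inverse of 2 mod 13 is 7 (since 2·7 = 14 = 1·13 + 1), so t ≡ 7·0 = 0 ≡ 0 (mod 13).
    Then x = 8 + 15·0 = 8, valid modulo lcm(15, 13) = 195: x ≡ 8 (mod 195).
Verify: 8 mod 3 = 2 ✓, 8 mod 5 = 3 ✓, 8 mod 13 = 8 ✓.

x ≡ 8 (mod 195).


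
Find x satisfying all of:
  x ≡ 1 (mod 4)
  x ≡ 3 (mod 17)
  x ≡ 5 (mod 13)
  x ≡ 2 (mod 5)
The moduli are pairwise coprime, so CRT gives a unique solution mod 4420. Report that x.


Product of moduli M = 4 · 17 · 13 · 5 = 4420.
Merge one congruence at a time:
  Start: x ≡ 1 (mod 4).
  Combine with x ≡ 3 (mod 17); new modulus lcm = 68.
    Write x = 1 + 4·t and substitute into x ≡ 3 (mod 17): 4·t ≡ 3 − 1 = 2 (mod 17).
    The inverse of 4 mod 17 is 13 (since 4·13 = 52 = 3·17 + 1), so t ≡ 13·2 = 26 ≡ 9 (mod 17).
    Then x = 1 + 4·9 = 37, valid modulo lcm(4, 17) = 68: x ≡ 37 (mod 68).
  Combine with x ≡ 5 (mod 13); new modulus lcm = 884.
    Write x = 37 + 68·t and substitute into x ≡ 5 (mod 13): 68·t ≡ 5 − 37 = -32 (mod 13).
    Reduce coefficients mod 13: 3·t ≡ 7 (mod 13).
    The inverse of 3 mod 13 is 9 (since 3·9 = 27 = 2·13 + 1), so t ≡ 9·7 = 63 ≡ 11 (mod 13).
    Then x = 37 + 68·11 = 785, valid modulo lcm(68, 13) = 884: x ≡ 785 (mod 884).
  Combine with x ≡ 2 (mod 5); new modulus lcm = 4420.
    Write x = 785 + 884·t and substitute into x ≡ 2 (mod 5): 884·t ≡ 2 − 785 = -783 (mod 5).
    Reduce coefficients mod 5: 4·t ≡ 2 (mod 5).
    The inverse of 4 mod 5 is 4 (since 4·4 = 16 = 3·5 + 1), so t ≡ 4·2 = 8 ≡ 3 (mod 5).
    Then x = 785 + 884·3 = 3437, valid modulo lcm(884, 5) = 4420: x ≡ 3437 (mod 4420).
Verify against each original: 3437 mod 4 = 1, 3437 mod 17 = 3, 3437 mod 13 = 5, 3437 mod 5 = 2.

x ≡ 3437 (mod 4420).


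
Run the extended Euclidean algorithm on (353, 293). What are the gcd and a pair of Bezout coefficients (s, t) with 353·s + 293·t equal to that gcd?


Euclidean algorithm on (353, 293) — divide until remainder is 0:
  353 = 1 · 293 + 60
  293 = 4 · 60 + 53
  60 = 1 · 53 + 7
  53 = 7 · 7 + 4
  7 = 1 · 4 + 3
  4 = 1 · 3 + 1
  3 = 3 · 1 + 0
gcd(353, 293) = 1.
Track Bezout coefficients alongside the remainders: start with r₀ = 353 = a·1 + b·0 (s = 1, t = 0) and r₁ = 293 = a·0 + b·1 (s = 0, t = 1); each new remainder r_{k+1} = r_{k-1} − q_k·r_k inherits s_{k+1} = s_{k-1} − q_k·s_k, t_{k+1} = t_{k-1} − q_k·t_k, so r_k = a·s_k + b·t_k at every step:
  q = 1: r = 60, s = 1 − 1·0 = 1, t = 0 − 1·1 = -1  (check: 353·1 + 293·(-1) = 60)
  q = 4: r = 53, s = 0 − 4·1 = -4, t = 1 − 4·(-1) = 5  (check: 353·(-4) + 293·5 = 53)
  q = 1: r = 7, s = 1 − 1·(-4) = 5, t = -1 − 1·5 = -6  (check: 353·5 + 293·(-6) = 7)
  q = 7: r = 4, s = -4 − 7·5 = -39, t = 5 − 7·(-6) = 47  (check: 353·(-39) + 293·47 = 4)
  q = 1: r = 3, s = 5 − 1·(-39) = 44, t = -6 − 1·47 = -53  (check: 353·44 + 293·(-53) = 3)
  q = 1: r = 1, s = -39 − 1·44 = -83, t = 47 − 1·(-53) = 100  (check: 353·(-83) + 293·100 = 1)
The row with r = 1 (the gcd) gives the Bezout coefficients s = -83, t = 100.
Result: 353 · (-83) + 293 · (100) = 1.

gcd(353, 293) = 1; s = -83, t = 100 (check: 353·(-83) + 293·100 = 1).


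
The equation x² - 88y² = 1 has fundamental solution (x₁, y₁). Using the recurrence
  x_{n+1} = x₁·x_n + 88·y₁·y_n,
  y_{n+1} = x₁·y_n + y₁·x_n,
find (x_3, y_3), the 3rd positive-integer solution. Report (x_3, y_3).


Step 1: Find the fundamental solution (x₁, y₁) of x² - 88y² = 1.
  Expand √88 as a continued fraction. a₀ = ⌊√88⌋ = 9; iterate m_{k+1} = d_k·a_k − m_k, d_{k+1} = (88 − m_{k+1}²)/d_k, a_{k+1} = ⌊(a₀ + m_{k+1})/d_{k+1}⌋ (starting m₀ = 0, d₀ = 1), with convergents p_k = a_k·p_{k-1} + p_{k-2}, q_k = a_k·q_{k-1} + q_{k-2} (p₋₁ = 1, q₋₁ = 0):
  k = 0: a₀ = 9; p₀/q₀ = 9/1; p₀² − 88·q₀² = 81 − 88 = -7.
  k = 1: m = 9, d = 7, a = ⌊(9 + 9)/7⌋ = 2; p/q = (2·9 + 1)/(2·1 + 0) = 19/2; p² − 88·q² = 361 − 352 = 9.
  k = 2: m = 5, d = 9, a = ⌊(9 + 5)/9⌋ = 1; p/q = (1·19 + 9)/(1·2 + 1) = 28/3; p² − 88·q² = 784 − 792 = -8.
  k = 3: m = 4, d = 8, a = ⌊(9 + 4)/8⌋ = 1; p/q = (1·28 + 19)/(1·3 + 2) = 47/5; p² − 88·q² = 2209 − 2200 = 9.
  k = 4: m = 4, d = 9, a = ⌊(9 + 4)/9⌋ = 1; p/q = (1·47 + 28)/(1·5 + 3) = 75/8; p² − 88·q² = 5625 − 5632 = -7.
  k = 5: m = 5, d = 7, a = ⌊(9 + 5)/7⌋ = 2; p/q = (2·75 + 47)/(2·8 + 5) = 197/21; p² − 88·q² = 38809 − 38808 = 1.
  The first convergent with p² − 88·q² = 1 gives the fundamental solution (x₁, y₁) = (197, 21).
Step 2: Apply the recurrence (x_{n+1}, y_{n+1}) = (x₁x_n + 88y₁y_n, x₁y_n + y₁x_n) repeatedly.
  From (x_1, y_1) = (197, 21): x_2 = 197·197 + 88·21·21 = 77617; y_2 = 197·21 + 21·197 = 8274.
  From (x_2, y_2) = (77617, 8274): x_3 = 197·77617 + 88·21·8274 = 30580901; y_3 = 197·8274 + 21·77617 = 3259935.
Step 3: Verify x_3² - 88·y_3² = 935191505971801 - 935191505971800 = 1 (should be 1). ✓

(x_1, y_1) = (197, 21); (x_3, y_3) = (30580901, 3259935).


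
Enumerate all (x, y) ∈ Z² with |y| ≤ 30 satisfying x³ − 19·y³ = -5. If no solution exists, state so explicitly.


The equation is x³ - 19y³ = -5. For fixed y, x³ = 19·y³ − 5, so a solution requires the RHS to be a perfect cube.
Strategy: iterate y from -30 to 30, compute RHS = 19·y³ − 5, and check whether it is a (positive or negative) perfect cube.
Check small values of y:
  y = 0: RHS = -5 is not a perfect cube.
  y = 1: RHS = 14 is not a perfect cube.
  y = -1: RHS = -24 is not a perfect cube.
  y = 2: RHS = 147 is not a perfect cube.
  y = -2: RHS = -157 is not a perfect cube.
  y = 3: RHS = 508 is not a perfect cube.
  y = -3: RHS = -518 is not a perfect cube.
Continuing the search up to |y| = 30 finds no solutions either.
No (x, y) in the scanned range satisfies the equation.

No integer solutions with |y| ≤ 30.


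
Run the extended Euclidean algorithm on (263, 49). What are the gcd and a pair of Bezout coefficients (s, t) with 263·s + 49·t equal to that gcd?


Euclidean algorithm on (263, 49) — divide until remainder is 0:
  263 = 5 · 49 + 18
  49 = 2 · 18 + 13
  18 = 1 · 13 + 5
  13 = 2 · 5 + 3
  5 = 1 · 3 + 2
  3 = 1 · 2 + 1
  2 = 2 · 1 + 0
gcd(263, 49) = 1.
Track Bezout coefficients alongside the remainders: start with r₀ = 263 = a·1 + b·0 (s = 1, t = 0) and r₁ = 49 = a·0 + b·1 (s = 0, t = 1); each new remainder r_{k+1} = r_{k-1} − q_k·r_k inherits s_{k+1} = s_{k-1} − q_k·s_k, t_{k+1} = t_{k-1} − q_k·t_k, so r_k = a·s_k + b·t_k at every step:
  q = 5: r = 18, s = 1 − 5·0 = 1, t = 0 − 5·1 = -5  (check: 263·1 + 49·(-5) = 18)
  q = 2: r = 13, s = 0 − 2·1 = -2, t = 1 − 2·(-5) = 11  (check: 263·(-2) + 49·11 = 13)
  q = 1: r = 5, s = 1 − 1·(-2) = 3, t = -5 − 1·11 = -16  (check: 263·3 + 49·(-16) = 5)
  q = 2: r = 3, s = -2 − 2·3 = -8, t = 11 − 2·(-16) = 43  (check: 263·(-8) + 49·43 = 3)
  q = 1: r = 2, s = 3 − 1·(-8) = 11, t = -16 − 1·43 = -59  (check: 263·11 + 49·(-59) = 2)
  q = 1: r = 1, s = -8 − 1·11 = -19, t = 43 − 1·(-59) = 102  (check: 263·(-19) + 49·102 = 1)
The row with r = 1 (the gcd) gives the Bezout coefficients s = -19, t = 102.
Result: 263 · (-19) + 49 · (102) = 1.

gcd(263, 49) = 1; s = -19, t = 102 (check: 263·(-19) + 49·102 = 1).


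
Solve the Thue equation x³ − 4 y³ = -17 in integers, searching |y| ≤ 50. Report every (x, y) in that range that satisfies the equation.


The equation is x³ - 4y³ = -17. For fixed y, x³ = 4·y³ − 17, so a solution requires the RHS to be a perfect cube.
Strategy: iterate y from -50 to 50, compute RHS = 4·y³ − 17, and check whether it is a (positive or negative) perfect cube.
Check small values of y:
  y = 0: RHS = -17 is not a perfect cube.
  y = 1: RHS = -13 is not a perfect cube.
  y = -1: RHS = -21 is not a perfect cube.
  y = 2: RHS = 15 is not a perfect cube.
  y = -2: RHS = -49 is not a perfect cube.
  y = 3: RHS = 91 is not a perfect cube.
  y = -3: RHS = -125 = (-5)³ ⇒ x = -5 works.
Continuing the search up to |y| = 50 finds no further solutions beyond those listed.
Collected solutions: (-5, -3).

Solutions (with |y| ≤ 50): (-5, -3).


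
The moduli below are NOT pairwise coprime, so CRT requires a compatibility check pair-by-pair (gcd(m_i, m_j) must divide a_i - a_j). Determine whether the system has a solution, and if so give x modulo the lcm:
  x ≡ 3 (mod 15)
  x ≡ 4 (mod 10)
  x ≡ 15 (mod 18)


Moduli 15, 10, 18 are not pairwise coprime, so CRT works modulo lcm(m_i) when all pairwise compatibility conditions hold.
Pairwise compatibility: gcd(m_i, m_j) must divide a_i - a_j for every pair.
Merge one congruence at a time:
  Start: x ≡ 3 (mod 15).
  Combine with x ≡ 4 (mod 10): gcd(15, 10) = 5, and 4 - 3 = 1 is NOT divisible by 5.
    ⇒ system is inconsistent (no integer solution).

No solution (the system is inconsistent).


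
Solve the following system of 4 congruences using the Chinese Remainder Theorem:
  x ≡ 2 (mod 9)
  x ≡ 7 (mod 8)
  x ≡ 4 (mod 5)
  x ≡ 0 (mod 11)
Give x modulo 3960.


Product of moduli M = 9 · 8 · 5 · 11 = 3960.
Merge one congruence at a time:
  Start: x ≡ 2 (mod 9).
  Combine with x ≡ 7 (mod 8); new modulus lcm = 72.
    Write x = 2 + 9·t and substitute into x ≡ 7 (mod 8): 9·t ≡ 7 − 2 = 5 (mod 8).
    Reduce coefficients mod 8: 1·t ≡ 5 (mod 8).
    So t ≡ 5 (mod 8).
    Then x = 2 + 9·5 = 47, valid modulo lcm(9, 8) = 72: x ≡ 47 (mod 72).
  Combine with x ≡ 4 (mod 5); new modulus lcm = 360.
    Write x = 47 + 72·t and substitute into x ≡ 4 (mod 5): 72·t ≡ 4 − 47 = -43 (mod 5).
    Reduce coefficients mod 5: 2·t ≡ 2 (mod 5).
    The inverse of 2 mod 5 is 3 (since 2·3 = 6 = 1·5 + 1), so t ≡ 3·2 = 6 ≡ 1 (mod 5).
    Then x = 47 + 72·1 = 119, valid modulo lcm(72, 5) = 360: x ≡ 119 (mod 360).
  Combine with x ≡ 0 (mod 11); new modulus lcm = 3960.
    Write x = 119 + 360·t and substitute into x ≡ 0 (mod 11): 360·t ≡ 0 − 119 = -119 (mod 11).
    Reduce coefficients mod 11: 8·t ≡ 2 (mod 11).
    The inverse of 8 mod 11 is 7 (since 8·7 = 56 = 5·11 + 1), so t ≡ 7·2 = 14 ≡ 3 (mod 11).
    Then x = 119 + 360·3 = 1199, valid modulo lcm(360, 11) = 3960: x ≡ 1199 (mod 3960).
Verify against each original: 1199 mod 9 = 2, 1199 mod 8 = 7, 1199 mod 5 = 4, 1199 mod 11 = 0.

x ≡ 1199 (mod 3960).


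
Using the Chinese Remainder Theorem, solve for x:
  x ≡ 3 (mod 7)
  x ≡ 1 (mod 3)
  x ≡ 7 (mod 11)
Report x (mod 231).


Moduli 7, 3, 11 are pairwise coprime; by CRT there is a unique solution modulo M = 7 · 3 · 11 = 231.
Solve pairwise, accumulating the modulus:
  Start with x ≡ 3 (mod 7).
  Combine with x ≡ 1 (mod 3): since gcd(7, 3) = 1, we get a unique residue mod 21.
    Write x = 3 + 7·t and substitute into x ≡ 1 (mod 3): 7·t ≡ 1 − 3 = -2 (mod 3).
    Reduce coefficients mod 3: 1·t ≡ 1 (mod 3).
    So t ≡ 1 (mod 3).
    Then x = 3 + 7·1 = 10, valid modulo lcm(7, 3) = 21: x ≡ 10 (mod 21).
  Combine with x ≡ 7 (mod 11): since gcd(21, 11) = 1, we get a unique residue mod 231.
    Write x = 10 + 21·t and substitute into x ≡ 7 (mod 11): 21·t ≡ 7 − 10 = -3 (mod 11).
    Reduce coefficients mod 11: 10·t ≡ 8 (mod 11).
    The inverse of 10 mod 11 is 10 (since 10·10 = 100 = 9·11 + 1), so t ≡ 10·8 = 80 ≡ 3 (mod 11).
    Then x = 10 + 21·3 = 73, valid modulo lcm(21, 11) = 231: x ≡ 73 (mod 231).
Verify: 73 mod 7 = 3 ✓, 73 mod 3 = 1 ✓, 73 mod 11 = 7 ✓.

x ≡ 73 (mod 231).


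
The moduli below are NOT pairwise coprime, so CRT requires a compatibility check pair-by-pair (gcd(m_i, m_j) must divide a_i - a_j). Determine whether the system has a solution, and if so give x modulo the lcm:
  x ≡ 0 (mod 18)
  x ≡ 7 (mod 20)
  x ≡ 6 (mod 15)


Moduli 18, 20, 15 are not pairwise coprime, so CRT works modulo lcm(m_i) when all pairwise compatibility conditions hold.
Pairwise compatibility: gcd(m_i, m_j) must divide a_i - a_j for every pair.
Merge one congruence at a time:
  Start: x ≡ 0 (mod 18).
  Combine with x ≡ 7 (mod 20): gcd(18, 20) = 2, and 7 - 0 = 7 is NOT divisible by 2.
    ⇒ system is inconsistent (no integer solution).

No solution (the system is inconsistent).


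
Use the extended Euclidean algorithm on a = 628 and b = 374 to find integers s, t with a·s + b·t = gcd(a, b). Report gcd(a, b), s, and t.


Euclidean algorithm on (628, 374) — divide until remainder is 0:
  628 = 1 · 374 + 254
  374 = 1 · 254 + 120
  254 = 2 · 120 + 14
  120 = 8 · 14 + 8
  14 = 1 · 8 + 6
  8 = 1 · 6 + 2
  6 = 3 · 2 + 0
gcd(628, 374) = 2.
Track Bezout coefficients alongside the remainders: start with r₀ = 628 = a·1 + b·0 (s = 1, t = 0) and r₁ = 374 = a·0 + b·1 (s = 0, t = 1); each new remainder r_{k+1} = r_{k-1} − q_k·r_k inherits s_{k+1} = s_{k-1} − q_k·s_k, t_{k+1} = t_{k-1} − q_k·t_k, so r_k = a·s_k + b·t_k at every step:
  q = 1: r = 254, s = 1 − 1·0 = 1, t = 0 − 1·1 = -1  (check: 628·1 + 374·(-1) = 254)
  q = 1: r = 120, s = 0 − 1·1 = -1, t = 1 − 1·(-1) = 2  (check: 628·(-1) + 374·2 = 120)
  q = 2: r = 14, s = 1 − 2·(-1) = 3, t = -1 − 2·2 = -5  (check: 628·3 + 374·(-5) = 14)
  q = 8: r = 8, s = -1 − 8·3 = -25, t = 2 − 8·(-5) = 42  (check: 628·(-25) + 374·42 = 8)
  q = 1: r = 6, s = 3 − 1·(-25) = 28, t = -5 − 1·42 = -47  (check: 628·28 + 374·(-47) = 6)
  q = 1: r = 2, s = -25 − 1·28 = -53, t = 42 − 1·(-47) = 89  (check: 628·(-53) + 374·89 = 2)
The row with r = 2 (the gcd) gives the Bezout coefficients s = -53, t = 89.
Result: 628 · (-53) + 374 · (89) = 2.

gcd(628, 374) = 2; s = -53, t = 89 (check: 628·(-53) + 374·89 = 2).


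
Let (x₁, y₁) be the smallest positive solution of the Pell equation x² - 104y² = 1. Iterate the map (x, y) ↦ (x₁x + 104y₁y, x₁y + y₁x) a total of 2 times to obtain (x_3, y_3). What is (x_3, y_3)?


Step 1: Find the fundamental solution (x₁, y₁) of x² - 104y² = 1.
  Expand √104 as a continued fraction. a₀ = ⌊√104⌋ = 10; iterate m_{k+1} = d_k·a_k − m_k, d_{k+1} = (104 − m_{k+1}²)/d_k, a_{k+1} = ⌊(a₀ + m_{k+1})/d_{k+1}⌋ (starting m₀ = 0, d₀ = 1), with convergents p_k = a_k·p_{k-1} + p_{k-2}, q_k = a_k·q_{k-1} + q_{k-2} (p₋₁ = 1, q₋₁ = 0):
  k = 0: a₀ = 10; p₀/q₀ = 10/1; p₀² − 104·q₀² = 100 − 104 = -4.
  k = 1: m = 10, d = 4, a = ⌊(10 + 10)/4⌋ = 5; p/q = (5·10 + 1)/(5·1 + 0) = 51/5; p² − 104·q² = 2601 − 2600 = 1.
  The first convergent with p² − 104·q² = 1 gives the fundamental solution (x₁, y₁) = (51, 5).
Step 2: Apply the recurrence (x_{n+1}, y_{n+1}) = (x₁x_n + 104y₁y_n, x₁y_n + y₁x_n) repeatedly.
  From (x_1, y_1) = (51, 5): x_2 = 51·51 + 104·5·5 = 5201; y_2 = 51·5 + 5·51 = 510.
  From (x_2, y_2) = (5201, 510): x_3 = 51·5201 + 104·5·510 = 530451; y_3 = 51·510 + 5·5201 = 52015.
Step 3: Verify x_3² - 104·y_3² = 281378263401 - 281378263400 = 1 (should be 1). ✓

(x_1, y_1) = (51, 5); (x_3, y_3) = (530451, 52015).


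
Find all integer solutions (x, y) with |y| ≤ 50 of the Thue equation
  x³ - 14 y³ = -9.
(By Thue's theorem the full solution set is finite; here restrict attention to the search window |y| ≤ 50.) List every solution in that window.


The equation is x³ - 14y³ = -9. For fixed y, x³ = 14·y³ − 9, so a solution requires the RHS to be a perfect cube.
Strategy: iterate y from -50 to 50, compute RHS = 14·y³ − 9, and check whether it is a (positive or negative) perfect cube.
Check small values of y:
  y = 0: RHS = -9 is not a perfect cube.
  y = 1: RHS = 5 is not a perfect cube.
  y = -1: RHS = -23 is not a perfect cube.
  y = 2: RHS = 103 is not a perfect cube.
  y = -2: RHS = -121 is not a perfect cube.
  y = 3: RHS = 369 is not a perfect cube.
  y = -3: RHS = -387 is not a perfect cube.
Continuing the search up to |y| = 50 finds no solutions either.
No (x, y) in the scanned range satisfies the equation.

No integer solutions with |y| ≤ 50.


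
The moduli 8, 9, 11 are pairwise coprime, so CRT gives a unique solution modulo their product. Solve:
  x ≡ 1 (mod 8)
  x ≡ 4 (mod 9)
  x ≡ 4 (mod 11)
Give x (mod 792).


Moduli 8, 9, 11 are pairwise coprime; by CRT there is a unique solution modulo M = 8 · 9 · 11 = 792.
Solve pairwise, accumulating the modulus:
  Start with x ≡ 1 (mod 8).
  Combine with x ≡ 4 (mod 9): since gcd(8, 9) = 1, we get a unique residue mod 72.
    Write x = 1 + 8·t and substitute into x ≡ 4 (mod 9): 8·t ≡ 4 − 1 = 3 (mod 9).
    The inverse of 8 mod 9 is 8 (since 8·8 = 64 = 7·9 + 1), so t ≡ 8·3 = 24 ≡ 6 (mod 9).
    Then x = 1 + 8·6 = 49, valid modulo lcm(8, 9) = 72: x ≡ 49 (mod 72).
  Combine with x ≡ 4 (mod 11): since gcd(72, 11) = 1, we get a unique residue mod 792.
    Write x = 49 + 72·t and substitute into x ≡ 4 (mod 11): 72·t ≡ 4 − 49 = -45 (mod 11).
    Reduce coefficients mod 11: 6·t ≡ 10 (mod 11).
    The inverse of 6 mod 11 is 2 (since 6·2 = 12 = 1·11 + 1), so t ≡ 2·10 = 20 ≡ 9 (mod 11).
    Then x = 49 + 72·9 = 697, valid modulo lcm(72, 11) = 792: x ≡ 697 (mod 792).
Verify: 697 mod 8 = 1 ✓, 697 mod 9 = 4 ✓, 697 mod 11 = 4 ✓.

x ≡ 697 (mod 792).


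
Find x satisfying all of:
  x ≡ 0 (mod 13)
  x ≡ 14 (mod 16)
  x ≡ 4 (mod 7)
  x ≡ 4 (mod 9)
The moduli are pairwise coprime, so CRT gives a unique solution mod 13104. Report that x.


Product of moduli M = 13 · 16 · 7 · 9 = 13104.
Merge one congruence at a time:
  Start: x ≡ 0 (mod 13).
  Combine with x ≡ 14 (mod 16); new modulus lcm = 208.
    Write x = 0 + 13·t and substitute into x ≡ 14 (mod 16): 13·t ≡ 14 − 0 = 14 (mod 16).
    The inverse of 13 mod 16 is 5 (since 13·5 = 65 = 4·16 + 1), so t ≡ 5·14 = 70 ≡ 6 (mod 16).
    Then x = 0 + 13·6 = 78, valid modulo lcm(13, 16) = 208: x ≡ 78 (mod 208).
  Combine with x ≡ 4 (mod 7); new modulus lcm = 1456.
    Write x = 78 + 208·t and substitute into x ≡ 4 (mod 7): 208·t ≡ 4 − 78 = -74 (mod 7).
    Reduce coefficients mod 7: 5·t ≡ 3 (mod 7).
    The inverse of 5 mod 7 is 3 (since 5·3 = 15 = 2·7 + 1), so t ≡ 3·3 = 9 ≡ 2 (mod 7).
    Then x = 78 + 208·2 = 494, valid modulo lcm(208, 7) = 1456: x ≡ 494 (mod 1456).
  Combine with x ≡ 4 (mod 9); new modulus lcm = 13104.
    Write x = 494 + 1456·t and substitute into x ≡ 4 (mod 9): 1456·t ≡ 4 − 494 = -490 (mod 9).
    Reduce coefficients mod 9: 7·t ≡ 5 (mod 9).
    The inverse of 7 mod 9 is 4 (since 7·4 = 28 = 3·9 + 1), so t ≡ 4·5 = 20 ≡ 2 (mod 9).
    Then x = 494 + 1456·2 = 3406, valid modulo lcm(1456, 9) = 13104: x ≡ 3406 (mod 13104).
Verify against each original: 3406 mod 13 = 0, 3406 mod 16 = 14, 3406 mod 7 = 4, 3406 mod 9 = 4.

x ≡ 3406 (mod 13104).


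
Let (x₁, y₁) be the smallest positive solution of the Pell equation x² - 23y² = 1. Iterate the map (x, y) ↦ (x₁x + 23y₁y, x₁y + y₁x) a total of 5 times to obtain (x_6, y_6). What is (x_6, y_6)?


Step 1: Find the fundamental solution (x₁, y₁) of x² - 23y² = 1.
  Expand √23 as a continued fraction. a₀ = ⌊√23⌋ = 4; iterate m_{k+1} = d_k·a_k − m_k, d_{k+1} = (23 − m_{k+1}²)/d_k, a_{k+1} = ⌊(a₀ + m_{k+1})/d_{k+1}⌋ (starting m₀ = 0, d₀ = 1), with convergents p_k = a_k·p_{k-1} + p_{k-2}, q_k = a_k·q_{k-1} + q_{k-2} (p₋₁ = 1, q₋₁ = 0):
  k = 0: a₀ = 4; p₀/q₀ = 4/1; p₀² − 23·q₀² = 16 − 23 = -7.
  k = 1: m = 4, d = 7, a = ⌊(4 + 4)/7⌋ = 1; p/q = (1·4 + 1)/(1·1 + 0) = 5/1; p² − 23·q² = 25 − 23 = 2.
  k = 2: m = 3, d = 2, a = ⌊(4 + 3)/2⌋ = 3; p/q = (3·5 + 4)/(3·1 + 1) = 19/4; p² − 23·q² = 361 − 368 = -7.
  k = 3: m = 3, d = 7, a = ⌊(4 + 3)/7⌋ = 1; p/q = (1·19 + 5)/(1·4 + 1) = 24/5; p² − 23·q² = 576 − 575 = 1.
  The first convergent with p² − 23·q² = 1 gives the fundamental solution (x₁, y₁) = (24, 5).
Step 2: Apply the recurrence (x_{n+1}, y_{n+1}) = (x₁x_n + 23y₁y_n, x₁y_n + y₁x_n) repeatedly.
  From (x_1, y_1) = (24, 5): x_2 = 24·24 + 23·5·5 = 1151; y_2 = 24·5 + 5·24 = 240.
  From (x_2, y_2) = (1151, 240): x_3 = 24·1151 + 23·5·240 = 55224; y_3 = 24·240 + 5·1151 = 11515.
  From (x_3, y_3) = (55224, 11515): x_4 = 24·55224 + 23·5·11515 = 2649601; y_4 = 24·11515 + 5·55224 = 552480.
  From (x_4, y_4) = (2649601, 552480): x_5 = 24·2649601 + 23·5·552480 = 127125624; y_5 = 24·552480 + 5·2649601 = 26507525.
  From (x_5, y_5) = (127125624, 26507525): x_6 = 24·127125624 + 23·5·26507525 = 6099380351; y_6 = 24·26507525 + 5·127125624 = 1271808720.
Step 3: Verify x_6² - 23·y_6² = 37202440666164883201 - 37202440666164883200 = 1 (should be 1). ✓

(x_1, y_1) = (24, 5); (x_6, y_6) = (6099380351, 1271808720).


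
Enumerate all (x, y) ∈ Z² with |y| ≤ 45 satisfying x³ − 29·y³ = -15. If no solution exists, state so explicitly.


The equation is x³ - 29y³ = -15. For fixed y, x³ = 29·y³ − 15, so a solution requires the RHS to be a perfect cube.
Strategy: iterate y from -45 to 45, compute RHS = 29·y³ − 15, and check whether it is a (positive or negative) perfect cube.
Check small values of y:
  y = 0: RHS = -15 is not a perfect cube.
  y = 1: RHS = 14 is not a perfect cube.
  y = -1: RHS = -44 is not a perfect cube.
  y = 2: RHS = 217 is not a perfect cube.
  y = -2: RHS = -247 is not a perfect cube.
  y = 3: RHS = 768 is not a perfect cube.
  y = -3: RHS = -798 is not a perfect cube.
Continuing the search up to |y| = 45 finds no solutions either.
No (x, y) in the scanned range satisfies the equation.

No integer solutions with |y| ≤ 45.


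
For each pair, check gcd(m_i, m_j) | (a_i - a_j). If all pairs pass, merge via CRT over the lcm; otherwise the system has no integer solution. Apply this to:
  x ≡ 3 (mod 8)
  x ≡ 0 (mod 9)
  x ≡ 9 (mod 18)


Moduli 8, 9, 18 are not pairwise coprime, so CRT works modulo lcm(m_i) when all pairwise compatibility conditions hold.
Pairwise compatibility: gcd(m_i, m_j) must divide a_i - a_j for every pair.
Merge one congruence at a time:
  Start: x ≡ 3 (mod 8).
  Combine with x ≡ 0 (mod 9): gcd(8, 9) = 1; 0 - 3 = -3, which IS divisible by 1, so compatible.
    Write x = 3 + 8·t and substitute into x ≡ 0 (mod 9): 8·t ≡ 0 − 3 = -3 (mod 9).
    Reduce coefficients mod 9: 8·t ≡ 6 (mod 9).
    The inverse of 8 mod 9 is 8 (since 8·8 = 64 = 7·9 + 1), so t ≡ 8·6 = 48 ≡ 3 (mod 9).
    Then x = 3 + 8·3 = 27, valid modulo lcm(8, 9) = 72: x ≡ 27 (mod 72).
  Combine with x ≡ 9 (mod 18): gcd(72, 18) = 18; 9 - 27 = -18, which IS divisible by 18, so compatible.
    Write x = 27 + 72·t and substitute into x ≡ 9 (mod 18): 72·t ≡ 9 − 27 = -18 (mod 18).
    Divide the congruence (and modulus) by g = 18: 4·t ≡ -1 (mod 1).
    Modulo 1 every t works; take t = 0.
    Then x = 27 + 72·0 = 27, valid modulo lcm(72, 18) = 72: x ≡ 27 (mod 72).
Verify: 27 mod 8 = 3, 27 mod 9 = 0, 27 mod 18 = 9.

x ≡ 27 (mod 72).


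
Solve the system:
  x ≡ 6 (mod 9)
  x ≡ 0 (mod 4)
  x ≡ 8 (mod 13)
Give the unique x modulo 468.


Moduli 9, 4, 13 are pairwise coprime; by CRT there is a unique solution modulo M = 9 · 4 · 13 = 468.
Solve pairwise, accumulating the modulus:
  Start with x ≡ 6 (mod 9).
  Combine with x ≡ 0 (mod 4): since gcd(9, 4) = 1, we get a unique residue mod 36.
    Write x = 6 + 9·t and substitute into x ≡ 0 (mod 4): 9·t ≡ 0 − 6 = -6 (mod 4).
    Reduce coefficients mod 4: 1·t ≡ 2 (mod 4).
    So t ≡ 2 (mod 4).
    Then x = 6 + 9·2 = 24, valid modulo lcm(9, 4) = 36: x ≡ 24 (mod 36).
  Combine with x ≡ 8 (mod 13): since gcd(36, 13) = 1, we get a unique residue mod 468.
    Write x = 24 + 36·t and substitute into x ≡ 8 (mod 13): 36·t ≡ 8 − 24 = -16 (mod 13).
    Reduce coefficients mod 13: 10·t ≡ 10 (mod 13).
    The inverse of 10 mod 13 is 4 (since 10·4 = 40 = 3·13 + 1), so t ≡ 4·10 = 40 ≡ 1 (mod 13).
    Then x = 24 + 36·1 = 60, valid modulo lcm(36, 13) = 468: x ≡ 60 (mod 468).
Verify: 60 mod 9 = 6 ✓, 60 mod 4 = 0 ✓, 60 mod 13 = 8 ✓.

x ≡ 60 (mod 468).


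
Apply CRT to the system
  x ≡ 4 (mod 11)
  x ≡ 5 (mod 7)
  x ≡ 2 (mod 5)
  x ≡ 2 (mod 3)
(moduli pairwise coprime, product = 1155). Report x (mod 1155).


Product of moduli M = 11 · 7 · 5 · 3 = 1155.
Merge one congruence at a time:
  Start: x ≡ 4 (mod 11).
  Combine with x ≡ 5 (mod 7); new modulus lcm = 77.
    Write x = 4 + 11·t and substitute into x ≡ 5 (mod 7): 11·t ≡ 5 − 4 = 1 (mod 7).
    Reduce coefficients mod 7: 4·t ≡ 1 (mod 7).
    The inverse of 4 mod 7 is 2 (since 4·2 = 8 = 1·7 + 1), so t ≡ 2·1 = 2 ≡ 2 (mod 7).
    Then x = 4 + 11·2 = 26, valid modulo lcm(11, 7) = 77: x ≡ 26 (mod 77).
  Combine with x ≡ 2 (mod 5); new modulus lcm = 385.
    Write x = 26 + 77·t and substitute into x ≡ 2 (mod 5): 77·t ≡ 2 − 26 = -24 (mod 5).
    Reduce coefficients mod 5: 2·t ≡ 1 (mod 5).
    The inverse of 2 mod 5 is 3 (since 2·3 = 6 = 1·5 + 1), so t ≡ 3·1 = 3 ≡ 3 (mod 5).
    Then x = 26 + 77·3 = 257, valid modulo lcm(77, 5) = 385: x ≡ 257 (mod 385).
  Combine with x ≡ 2 (mod 3); new modulus lcm = 1155.
    Write x = 257 + 385·t and substitute into x ≡ 2 (mod 3): 385·t ≡ 2 − 257 = -255 (mod 3).
    Reduce coefficients mod 3: 1·t ≡ 0 (mod 3).
    So t ≡ 0 (mod 3).
    Then x = 257 + 385·0 = 257, valid modulo lcm(385, 3) = 1155: x ≡ 257 (mod 1155).
Verify against each original: 257 mod 11 = 4, 257 mod 7 = 5, 257 mod 5 = 2, 257 mod 3 = 2.

x ≡ 257 (mod 1155).


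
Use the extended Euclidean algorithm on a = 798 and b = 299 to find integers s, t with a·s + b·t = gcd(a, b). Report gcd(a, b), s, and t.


Euclidean algorithm on (798, 299) — divide until remainder is 0:
  798 = 2 · 299 + 200
  299 = 1 · 200 + 99
  200 = 2 · 99 + 2
  99 = 49 · 2 + 1
  2 = 2 · 1 + 0
gcd(798, 299) = 1.
Track Bezout coefficients alongside the remainders: start with r₀ = 798 = a·1 + b·0 (s = 1, t = 0) and r₁ = 299 = a·0 + b·1 (s = 0, t = 1); each new remainder r_{k+1} = r_{k-1} − q_k·r_k inherits s_{k+1} = s_{k-1} − q_k·s_k, t_{k+1} = t_{k-1} − q_k·t_k, so r_k = a·s_k + b·t_k at every step:
  q = 2: r = 200, s = 1 − 2·0 = 1, t = 0 − 2·1 = -2  (check: 798·1 + 299·(-2) = 200)
  q = 1: r = 99, s = 0 − 1·1 = -1, t = 1 − 1·(-2) = 3  (check: 798·(-1) + 299·3 = 99)
  q = 2: r = 2, s = 1 − 2·(-1) = 3, t = -2 − 2·3 = -8  (check: 798·3 + 299·(-8) = 2)
  q = 49: r = 1, s = -1 − 49·3 = -148, t = 3 − 49·(-8) = 395  (check: 798·(-148) + 299·395 = 1)
The row with r = 1 (the gcd) gives the Bezout coefficients s = -148, t = 395.
Result: 798 · (-148) + 299 · (395) = 1.

gcd(798, 299) = 1; s = -148, t = 395 (check: 798·(-148) + 299·395 = 1).


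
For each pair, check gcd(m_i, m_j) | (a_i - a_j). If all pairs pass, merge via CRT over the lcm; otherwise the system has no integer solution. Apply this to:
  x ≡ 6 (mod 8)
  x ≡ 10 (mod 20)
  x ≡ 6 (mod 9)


Moduli 8, 20, 9 are not pairwise coprime, so CRT works modulo lcm(m_i) when all pairwise compatibility conditions hold.
Pairwise compatibility: gcd(m_i, m_j) must divide a_i - a_j for every pair.
Merge one congruence at a time:
  Start: x ≡ 6 (mod 8).
  Combine with x ≡ 10 (mod 20): gcd(8, 20) = 4; 10 - 6 = 4, which IS divisible by 4, so compatible.
    Write x = 6 + 8·t and substitute into x ≡ 10 (mod 20): 8·t ≡ 10 − 6 = 4 (mod 20).
    Divide the congruence (and modulus) by g = 4: 2·t ≡ 1 (mod 5).
    The inverse of 2 mod 5 is 3 (since 2·3 = 6 = 1·5 + 1), so t ≡ 3·1 = 3 ≡ 3 (mod 5).
    Then x = 6 + 8·3 = 30, valid modulo lcm(8, 20) = 40: x ≡ 30 (mod 40).
  Combine with x ≡ 6 (mod 9): gcd(40, 9) = 1; 6 - 30 = -24, which IS divisible by 1, so compatible.
    Write x = 30 + 40·t and substitute into x ≡ 6 (mod 9): 40·t ≡ 6 − 30 = -24 (mod 9).
    Reduce coefficients mod 9: 4·t ≡ 3 (mod 9).
    The inverse of 4 mod 9 is 7 (since 4·7 = 28 = 3·9 + 1), so t ≡ 7·3 = 21 ≡ 3 (mod 9).
    Then x = 30 + 40·3 = 150, valid modulo lcm(40, 9) = 360: x ≡ 150 (mod 360).
Verify: 150 mod 8 = 6, 150 mod 20 = 10, 150 mod 9 = 6.

x ≡ 150 (mod 360).


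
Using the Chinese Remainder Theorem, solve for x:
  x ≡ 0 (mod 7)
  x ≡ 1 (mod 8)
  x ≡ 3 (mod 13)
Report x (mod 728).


Moduli 7, 8, 13 are pairwise coprime; by CRT there is a unique solution modulo M = 7 · 8 · 13 = 728.
Solve pairwise, accumulating the modulus:
  Start with x ≡ 0 (mod 7).
  Combine with x ≡ 1 (mod 8): since gcd(7, 8) = 1, we get a unique residue mod 56.
    Write x = 0 + 7·t and substitute into x ≡ 1 (mod 8): 7·t ≡ 1 − 0 = 1 (mod 8).
    The inverse of 7 mod 8 is 7 (since 7·7 = 49 = 6·8 + 1), so t ≡ 7·1 = 7 ≡ 7 (mod 8).
    Then x = 0 + 7·7 = 49, valid modulo lcm(7, 8) = 56: x ≡ 49 (mod 56).
  Combine with x ≡ 3 (mod 13): since gcd(56, 13) = 1, we get a unique residue mod 728.
    Write x = 49 + 56·t and substitute into x ≡ 3 (mod 13): 56·t ≡ 3 − 49 = -46 (mod 13).
    Reduce coefficients mod 13: 4·t ≡ 6 (mod 13).
    The inverse of 4 mod 13 is 10 (since 4·10 = 40 = 3·13 + 1), so t ≡ 10·6 = 60 ≡ 8 (mod 13).
    Then x = 49 + 56·8 = 497, valid modulo lcm(56, 13) = 728: x ≡ 497 (mod 728).
Verify: 497 mod 7 = 0 ✓, 497 mod 8 = 1 ✓, 497 mod 13 = 3 ✓.

x ≡ 497 (mod 728).


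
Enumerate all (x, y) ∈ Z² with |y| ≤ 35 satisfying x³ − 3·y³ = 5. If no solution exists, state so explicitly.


The equation is x³ - 3y³ = 5. For fixed y, x³ = 3·y³ + 5, so a solution requires the RHS to be a perfect cube.
Strategy: iterate y from -35 to 35, compute RHS = 3·y³ + 5, and check whether it is a (positive or negative) perfect cube.
Check small values of y:
  y = 0: RHS = 5 is not a perfect cube.
  y = 1: RHS = 8 = (2)³ ⇒ x = 2 works.
  y = -1: RHS = 2 is not a perfect cube.
  y = 2: RHS = 29 is not a perfect cube.
  y = -2: RHS = -19 is not a perfect cube.
  y = 3: RHS = 86 is not a perfect cube.
  y = -3: RHS = -76 is not a perfect cube.
Continuing the search up to |y| = 35 finds no further solutions beyond those listed.
Collected solutions: (2, 1).

Solutions (with |y| ≤ 35): (2, 1).


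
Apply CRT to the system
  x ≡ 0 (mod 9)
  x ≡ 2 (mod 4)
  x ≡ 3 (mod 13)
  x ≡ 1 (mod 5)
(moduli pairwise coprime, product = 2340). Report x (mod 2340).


Product of moduli M = 9 · 4 · 13 · 5 = 2340.
Merge one congruence at a time:
  Start: x ≡ 0 (mod 9).
  Combine with x ≡ 2 (mod 4); new modulus lcm = 36.
    Write x = 0 + 9·t and substitute into x ≡ 2 (mod 4): 9·t ≡ 2 − 0 = 2 (mod 4).
    Reduce coefficients mod 4: 1·t ≡ 2 (mod 4).
    So t ≡ 2 (mod 4).
    Then x = 0 + 9·2 = 18, valid modulo lcm(9, 4) = 36: x ≡ 18 (mod 36).
  Combine with x ≡ 3 (mod 13); new modulus lcm = 468.
    Write x = 18 + 36·t and substitute into x ≡ 3 (mod 13): 36·t ≡ 3 − 18 = -15 (mod 13).
    Reduce coefficients mod 13: 10·t ≡ 11 (mod 13).
    The inverse of 10 mod 13 is 4 (since 10·4 = 40 = 3·13 + 1), so t ≡ 4·11 = 44 ≡ 5 (mod 13).
    Then x = 18 + 36·5 = 198, valid modulo lcm(36, 13) = 468: x ≡ 198 (mod 468).
  Combine with x ≡ 1 (mod 5); new modulus lcm = 2340.
    Write x = 198 + 468·t and substitute into x ≡ 1 (mod 5): 468·t ≡ 1 − 198 = -197 (mod 5).
    Reduce coefficients mod 5: 3·t ≡ 3 (mod 5).
    The inverse of 3 mod 5 is 2 (since 3·2 = 6 = 1·5 + 1), so t ≡ 2·3 = 6 ≡ 1 (mod 5).
    Then x = 198 + 468·1 = 666, valid modulo lcm(468, 5) = 2340: x ≡ 666 (mod 2340).
Verify against each original: 666 mod 9 = 0, 666 mod 4 = 2, 666 mod 13 = 3, 666 mod 5 = 1.

x ≡ 666 (mod 2340).


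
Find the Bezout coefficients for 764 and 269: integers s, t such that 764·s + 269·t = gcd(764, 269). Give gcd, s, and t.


Euclidean algorithm on (764, 269) — divide until remainder is 0:
  764 = 2 · 269 + 226
  269 = 1 · 226 + 43
  226 = 5 · 43 + 11
  43 = 3 · 11 + 10
  11 = 1 · 10 + 1
  10 = 10 · 1 + 0
gcd(764, 269) = 1.
Track Bezout coefficients alongside the remainders: start with r₀ = 764 = a·1 + b·0 (s = 1, t = 0) and r₁ = 269 = a·0 + b·1 (s = 0, t = 1); each new remainder r_{k+1} = r_{k-1} − q_k·r_k inherits s_{k+1} = s_{k-1} − q_k·s_k, t_{k+1} = t_{k-1} − q_k·t_k, so r_k = a·s_k + b·t_k at every step:
  q = 2: r = 226, s = 1 − 2·0 = 1, t = 0 − 2·1 = -2  (check: 764·1 + 269·(-2) = 226)
  q = 1: r = 43, s = 0 − 1·1 = -1, t = 1 − 1·(-2) = 3  (check: 764·(-1) + 269·3 = 43)
  q = 5: r = 11, s = 1 − 5·(-1) = 6, t = -2 − 5·3 = -17  (check: 764·6 + 269·(-17) = 11)
  q = 3: r = 10, s = -1 − 3·6 = -19, t = 3 − 3·(-17) = 54  (check: 764·(-19) + 269·54 = 10)
  q = 1: r = 1, s = 6 − 1·(-19) = 25, t = -17 − 1·54 = -71  (check: 764·25 + 269·(-71) = 1)
The row with r = 1 (the gcd) gives the Bezout coefficients s = 25, t = -71.
Result: 764 · (25) + 269 · (-71) = 1.

gcd(764, 269) = 1; s = 25, t = -71 (check: 764·25 + 269·(-71) = 1).
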